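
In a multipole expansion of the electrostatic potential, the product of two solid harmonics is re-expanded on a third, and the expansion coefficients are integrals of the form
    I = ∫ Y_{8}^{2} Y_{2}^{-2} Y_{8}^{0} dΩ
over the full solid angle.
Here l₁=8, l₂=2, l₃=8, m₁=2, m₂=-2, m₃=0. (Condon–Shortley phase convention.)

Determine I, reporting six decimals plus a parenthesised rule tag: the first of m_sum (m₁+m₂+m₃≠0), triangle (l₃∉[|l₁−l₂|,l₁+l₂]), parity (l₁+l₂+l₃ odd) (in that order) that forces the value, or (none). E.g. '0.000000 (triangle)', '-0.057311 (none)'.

-0.192440 (none)

Rules hold: Σm=0, L=18 even, 6≤8≤10.
N = 17·5·17 = 1445
Δ = 2!·14!·2!/19! = 1/348840
Racah Σ t=0..2: t=0:+1/116121600 t=1:−1/25401600 t=2:+1/116121600 = -1/45158400
⇒ 3j(8 2 8; 0 0 0)² = 24/1615, sgn -1
Racah Σ t=0..0: t=0:+1/116121600 = 1/116121600
⇒ 3j(8 2 8; 2 -2 0)² = 7/323, sgn +1
4πI² = N·(3j₀)²·(3jₘ)² = 168/361
I = -1·√(0.465374/4π) = -0.19244034
No selection rule forces the value: the integral is nonzero (none).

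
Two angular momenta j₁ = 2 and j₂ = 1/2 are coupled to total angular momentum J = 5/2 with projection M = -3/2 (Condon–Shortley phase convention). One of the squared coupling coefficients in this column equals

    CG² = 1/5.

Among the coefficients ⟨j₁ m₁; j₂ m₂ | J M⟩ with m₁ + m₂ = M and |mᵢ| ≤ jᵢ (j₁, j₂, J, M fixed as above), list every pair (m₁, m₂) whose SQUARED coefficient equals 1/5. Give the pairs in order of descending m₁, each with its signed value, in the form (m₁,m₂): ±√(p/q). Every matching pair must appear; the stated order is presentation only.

Admissible pairs with m₁+m₂ = M = -3/2: (-2,1/2), (-1,-1/2)
  (m₁,m₂)=(-1,-1/2): CG² = 4/5, CG = +√(4/5)
  (m₁,m₂)=(-2,1/2): CG² = 1/5, CG = +√(1/5)   ← matches the target
Pairs with CG² = 1/5: (-2,1/2): +√(1/5)

(-2,1/2): +√(1/5)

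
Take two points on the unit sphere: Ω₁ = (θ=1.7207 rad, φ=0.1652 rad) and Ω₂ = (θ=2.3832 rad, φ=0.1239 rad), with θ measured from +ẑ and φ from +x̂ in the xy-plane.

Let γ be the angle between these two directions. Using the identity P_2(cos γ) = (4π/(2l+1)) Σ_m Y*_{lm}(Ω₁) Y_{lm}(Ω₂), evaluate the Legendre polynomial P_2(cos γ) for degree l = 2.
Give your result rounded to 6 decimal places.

0.431125

Summing Y*_{l m}(θ₁,φ₁)·Y_{l m}(θ₂,φ₂) over m ∈ [−2, 2]; prefactor 4π/(2·2+1) = 2.513274:
  m=-2: (0.357232, 0.122521) × (0.177130, -0.044814) = (0.068767, 0.005693)  (running Σ = (0.068767, 0.005693))
  m=-1: (-0.112528, -0.018761) × (-0.382754, 0.047667) = (0.043965, 0.001817)  (running Σ = (0.112732, 0.007510))
  m=0: (-0.294289, -0.000000) × (0.183235, 0.000000) = (-0.053924, -0.000000)  (running Σ = (0.058808, 0.007510))
  m=1: (0.112528, -0.018761) × (0.382754, 0.047667) = (0.043965, -0.001817)  (running Σ = (0.102772, 0.005693))
  m=2: (0.357232, -0.122521) × (0.177130, 0.044814) = (0.068767, -0.005693)  (running Σ = (0.171539, 0.000000))
Accumulated sum (0.171539, 0.000000); after 4π/(2l+1) scaling, (0.431125, 0.000000) ⇒ P_2 = 0.431125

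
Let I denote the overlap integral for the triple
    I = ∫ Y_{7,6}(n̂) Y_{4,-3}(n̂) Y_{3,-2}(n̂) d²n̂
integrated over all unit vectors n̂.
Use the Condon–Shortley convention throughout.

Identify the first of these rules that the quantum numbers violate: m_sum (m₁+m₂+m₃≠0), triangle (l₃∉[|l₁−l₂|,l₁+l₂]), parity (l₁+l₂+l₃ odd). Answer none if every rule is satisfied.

m_sum

Σmᵢ = 1  ✗
l₃∈[|l₁−l₂|,l₁+l₂]=[3,11], have l₃=3
Σlᵢ = 14 ⇒ even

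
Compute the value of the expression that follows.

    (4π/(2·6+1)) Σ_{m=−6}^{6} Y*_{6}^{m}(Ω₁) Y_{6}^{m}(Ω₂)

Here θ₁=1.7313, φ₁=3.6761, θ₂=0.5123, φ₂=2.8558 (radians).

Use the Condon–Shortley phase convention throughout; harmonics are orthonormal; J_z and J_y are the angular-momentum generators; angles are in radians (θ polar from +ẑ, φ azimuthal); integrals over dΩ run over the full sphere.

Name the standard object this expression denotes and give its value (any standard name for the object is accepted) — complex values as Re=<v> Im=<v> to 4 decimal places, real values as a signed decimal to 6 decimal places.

Legendre polynomial (addition theorem), -0.099166

This sum is the spherical-harmonic addition theorem: it equals the Legendre polynomial P_l(cos γ) of the angle γ between the two directions.
Summing Y*_{l m}(θ₁,φ₁)·Y_{l m}(θ₂,φ₂) over m ∈ [−6, 6]; prefactor 4π/(2·6+1) = 0.966644:
  term(m=-6) = (0.000623, -0.002930)   from Y*(Ω₁)=(-0.446049, -0.029236), Y(Ω₂)=(-0.000961, 0.006632)
  term(m=-5) = (0.005936, 0.008477)   from Y*(Ω₁)=(-0.223616, 0.113324), Y(Ω₂)=(-0.005835, -0.040865)
  term(m=-4) = (0.036557, 0.005137)   from Y*(Ω₁)=(0.130890, -0.205455), Y(Ω₂)=(0.062846, 0.137896)
  term(m=-3) = (-0.075802, 0.061385)   from Y*(Ω₁)=(0.008909, -0.272138), Y(Ω₂)=(-0.234432, -0.270866)
  term(m=-2) = (-0.006201, 0.088691)   from Y*(Ω₁)=(0.085760, 0.156320), Y(Ω₂)=(0.419382, 0.269750)
  term(m=-1) = (-0.041672, -0.044687)   from Y*(Ω₁)=(0.237992, 0.140888), Y(Ω₂)=(-0.211970, -0.062285)
  term(m=+0) = (0.058530, 0.000000)   from Y*(Ω₁)=(-0.160184, -0.000000), Y(Ω₂)=(-0.365391, 0.000000)
  term(m=+1) = (-0.041672, 0.044687)   from Y*(Ω₁)=(-0.237992, 0.140888), Y(Ω₂)=(0.211970, -0.062285)
  term(m=+2) = (-0.006201, -0.088691)   from Y*(Ω₁)=(0.085760, -0.156320), Y(Ω₂)=(0.419382, -0.269750)
  term(m=+3) = (-0.075802, -0.061385)   from Y*(Ω₁)=(-0.008909, -0.272138), Y(Ω₂)=(0.234432, -0.270866)
  term(m=+4) = (0.036557, -0.005137)   from Y*(Ω₁)=(0.130890, 0.205455), Y(Ω₂)=(0.062846, -0.137896)
  term(m=+5) = (0.005936, -0.008477)   from Y*(Ω₁)=(0.223616, 0.113324), Y(Ω₂)=(0.005835, -0.040865)
  term(m=+6) = (0.000623, 0.002930)   from Y*(Ω₁)=(-0.446049, 0.029236), Y(Ω₂)=(-0.000961, -0.006632)
Accumulated sum (-0.102588, 0.000000); after 4π/(2l+1) scaling, (-0.099166, 0.000000) ⇒ P_6 = -0.099166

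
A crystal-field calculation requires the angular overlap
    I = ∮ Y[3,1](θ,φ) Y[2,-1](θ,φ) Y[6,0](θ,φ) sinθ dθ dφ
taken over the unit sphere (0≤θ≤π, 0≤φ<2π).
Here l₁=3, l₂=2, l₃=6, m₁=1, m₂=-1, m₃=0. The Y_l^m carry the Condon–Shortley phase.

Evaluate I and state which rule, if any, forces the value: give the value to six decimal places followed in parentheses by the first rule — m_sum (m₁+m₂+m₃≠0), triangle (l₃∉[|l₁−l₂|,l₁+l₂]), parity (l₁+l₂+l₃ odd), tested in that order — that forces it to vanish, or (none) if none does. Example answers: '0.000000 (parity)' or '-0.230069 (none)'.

0.000000 (triangle)

triangle: need 1≤l₃≤5, have 6; I=0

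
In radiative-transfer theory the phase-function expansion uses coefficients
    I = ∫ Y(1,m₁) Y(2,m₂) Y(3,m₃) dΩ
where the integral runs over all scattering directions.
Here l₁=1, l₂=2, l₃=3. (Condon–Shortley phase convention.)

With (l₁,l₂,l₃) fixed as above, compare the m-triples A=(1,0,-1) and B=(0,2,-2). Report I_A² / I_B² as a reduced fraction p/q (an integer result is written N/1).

Same 1,2,3: normalisation and zero-m 3j drop out of the ratio.
A: Δ: 0! 2! 4! / 7! → 1/105; sum: t=0:+1/8 = 1/8; 3j²(1 2 3; 1 0 -1) = Δ·Π!·Σ² = 2/35  (sign +1)
B: Δ: 0! 2! 4! / 7! → 1/105; sum: t=0:+1/24 = 1/24; 3j²(1 2 3; 0 2 -2) = Δ·Π!·Σ² = 1/21  (sign -1)
I_A²/I_B² = (2/35)/(1/21) = 6/5

6/5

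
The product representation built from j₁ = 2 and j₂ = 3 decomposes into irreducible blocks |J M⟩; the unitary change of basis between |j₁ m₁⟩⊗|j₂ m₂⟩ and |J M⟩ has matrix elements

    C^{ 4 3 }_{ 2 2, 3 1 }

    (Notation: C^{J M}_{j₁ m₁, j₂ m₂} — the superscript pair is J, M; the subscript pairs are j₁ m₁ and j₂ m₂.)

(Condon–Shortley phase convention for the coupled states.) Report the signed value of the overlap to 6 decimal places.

√[9·1!3!5!/10! · 4!0!4!2!7!1!] = √(10368)
  +(−1)^0/∏(0,1,0,4,3,1)! = 1/144  (running 1/144)
⟨..|..⟩ = √(10368)·(1/144) = +0.707107

+0.707107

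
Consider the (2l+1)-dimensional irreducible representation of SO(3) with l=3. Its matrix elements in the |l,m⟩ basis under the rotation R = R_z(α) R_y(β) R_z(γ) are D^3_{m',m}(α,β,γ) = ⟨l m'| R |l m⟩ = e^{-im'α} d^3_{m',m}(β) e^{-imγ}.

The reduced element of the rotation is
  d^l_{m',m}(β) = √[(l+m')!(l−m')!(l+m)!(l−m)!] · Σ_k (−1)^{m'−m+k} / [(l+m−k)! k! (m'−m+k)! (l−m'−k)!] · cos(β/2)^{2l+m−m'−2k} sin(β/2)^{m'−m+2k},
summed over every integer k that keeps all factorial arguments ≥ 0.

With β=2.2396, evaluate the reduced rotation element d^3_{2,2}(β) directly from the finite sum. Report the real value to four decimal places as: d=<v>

d=-0.1393

d^3_{2,2}(β=2.2396) via the finite sum:
c=cos(2.239600/2)=0.435862, s=sin(2.239600/2)=0.900013; N=√[120·1·120·1]=120.000000
k∈{0,1} keeps every argument non-negative
  k=0: (−1)^0·120.0000/(120)·0.4359^6·0.9000^0 = +0.006856
  k=1: (−1)^1·120.0000/(24)·0.4359^4·0.9000^2 = -0.146173
d^3_{2,2}(2.2396) = +0.006856 -0.146173 = -0.139316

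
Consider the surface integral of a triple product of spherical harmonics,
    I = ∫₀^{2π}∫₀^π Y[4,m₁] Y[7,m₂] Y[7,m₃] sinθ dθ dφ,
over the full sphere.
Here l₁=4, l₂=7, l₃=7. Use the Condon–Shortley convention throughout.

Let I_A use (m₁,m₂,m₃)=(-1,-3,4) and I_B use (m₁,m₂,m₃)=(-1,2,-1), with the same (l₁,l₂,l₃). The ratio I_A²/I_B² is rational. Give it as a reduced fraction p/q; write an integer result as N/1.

91091/73926

Same 4,7,7: normalisation and zero-m 3j drop out of the ratio.
A: Δ: 4! 4! 10! / 19! → 1/58198140; sum: t=1:−1/4354560 t=2:+1/1935360 t=3:−1/8709120 t=4:+1/522547200 = 13/74649600; 3j²(4 7 7; -1 -3 4) = Δ·Π!·Σ² = 91/11628  (sign -1)
B: Δ: 4! 4! 10! / 19! → 1/58198140; sum: t=1:−1/11612160 t=2:+1/725760 t=3:−1/414720 t=4:+1/2073600 = -37/58060800; 3j²(4 7 7; -1 2 -1) = Δ·Π!·Σ² = 4107/646646  (sign -1)
I_A²/I_B² = (91/11628)/(4107/646646) = 91091/73926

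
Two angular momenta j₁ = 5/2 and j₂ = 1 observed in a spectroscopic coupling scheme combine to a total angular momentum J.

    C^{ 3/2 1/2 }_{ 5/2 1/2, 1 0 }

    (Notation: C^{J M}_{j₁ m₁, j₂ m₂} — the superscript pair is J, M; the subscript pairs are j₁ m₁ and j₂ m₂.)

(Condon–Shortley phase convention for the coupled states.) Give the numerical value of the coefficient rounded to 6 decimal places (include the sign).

−√(2/5) ≈ -0.632456

√[4·2!3!0!/6! · 3!2!1!1!2!1!] = √(8/5)
  +(−1)^1/∏(1,1,1,0,2,0)! = -1/2  (running -1/2)
⟨..|..⟩ = √(8/5)·(-1/2) = -0.632456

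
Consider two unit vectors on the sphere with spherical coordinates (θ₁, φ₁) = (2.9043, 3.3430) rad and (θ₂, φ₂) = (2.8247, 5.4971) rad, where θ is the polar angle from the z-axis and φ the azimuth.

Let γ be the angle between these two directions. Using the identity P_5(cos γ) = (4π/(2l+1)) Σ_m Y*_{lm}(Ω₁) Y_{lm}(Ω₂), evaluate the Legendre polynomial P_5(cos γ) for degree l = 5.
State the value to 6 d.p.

Expand P_5 via completeness: Σ_{m} conj(Y_{5,m}) at Ω₁ times Y_{5,m} at Ω₂ —
  term(m=-5) = (-0.000000, 0.000000)   from Y*(Ω₁)=(-0.000178, -0.000282), Y(Ω₂)=(-0.000961, -0.000968)
  term(m=-4) = (-0.000040, -0.000041)   from Y*(Ω₁)=(-0.003017, -0.003142), Y(Ω₂)=(0.013150, 0.000036)
  term(m=-3) = (0.002475, -0.000448)   from Y*(Ω₁)=(-0.027746, -0.019154), Y(Ω₂)=(-0.052856, 0.052638)
  term(m=-2) = (-0.017545, 0.041017)   from Y*(Ω₁)=(-0.153600, -0.065451), Y(Ω₂)=(0.000367, -0.267196)
  term(m=-1) = (-0.147779, -0.223942)   from Y*(Ω₁)=(-0.480733, -0.098154), Y(Ω₂)=(0.386408, 0.386940)
  term(m=+0) = (0.203251, 0.000000)   from Y*(Ω₁)=(-0.579492, -0.000000), Y(Ω₂)=(-0.350740, 0.000000)
  term(m=+1) = (-0.147779, 0.223942)   from Y*(Ω₁)=(0.480733, -0.098154), Y(Ω₂)=(-0.386408, 0.386940)
  term(m=+2) = (-0.017545, -0.041017)   from Y*(Ω₁)=(-0.153600, 0.065451), Y(Ω₂)=(0.000367, 0.267196)
  term(m=+3) = (0.002475, 0.000448)   from Y*(Ω₁)=(0.027746, -0.019154), Y(Ω₂)=(0.052856, 0.052638)
  term(m=+4) = (-0.000040, 0.000041)   from Y*(Ω₁)=(-0.003017, 0.003142), Y(Ω₂)=(0.013150, -0.000036)
  term(m=+5) = (-0.000000, -0.000000)   from Y*(Ω₁)=(0.000178, -0.000282), Y(Ω₂)=(0.000961, -0.000968)
Accumulated sum (-0.122527, -0.000000); after 4π/(2l+1) scaling, (-0.139975, -0.000000) ⇒ P_5 = -0.139975

-0.139975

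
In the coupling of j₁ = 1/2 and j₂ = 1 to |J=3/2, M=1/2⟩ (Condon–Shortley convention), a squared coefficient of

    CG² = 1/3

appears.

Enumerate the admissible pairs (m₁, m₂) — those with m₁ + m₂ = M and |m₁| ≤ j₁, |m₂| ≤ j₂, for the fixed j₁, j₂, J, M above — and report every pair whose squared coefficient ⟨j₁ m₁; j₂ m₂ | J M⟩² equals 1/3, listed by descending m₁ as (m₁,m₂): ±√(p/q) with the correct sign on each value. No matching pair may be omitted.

Admissible pairs with m₁+m₂ = M = 1/2: (-1/2,1), (1/2,0)
  (m₁,m₂)=(1/2,0): CG² = 2/3, CG = +√(2/3)
  (m₁,m₂)=(-1/2,1): CG² = 1/3, CG = +√(1/3)   ← matches the target
Pairs with CG² = 1/3: (-1/2,1): +√(1/3)

(-1/2,1): +√(1/3)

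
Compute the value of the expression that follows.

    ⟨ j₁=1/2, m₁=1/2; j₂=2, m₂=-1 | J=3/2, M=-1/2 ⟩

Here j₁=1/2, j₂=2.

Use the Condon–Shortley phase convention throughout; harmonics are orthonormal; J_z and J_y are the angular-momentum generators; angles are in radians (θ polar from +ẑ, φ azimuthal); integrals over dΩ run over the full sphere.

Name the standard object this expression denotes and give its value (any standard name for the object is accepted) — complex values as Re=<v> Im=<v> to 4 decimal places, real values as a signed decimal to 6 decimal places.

This is a Clebsch–Gordan (vector-coupling) coefficient.
j₁+j₂−J=1  J+j₁−j₂=0  J−j₁+j₂=3  j₁+j₂+J+1=5
(j₁±m₁, j₂±m₂, J±M) = (1,0,1,3,1,2)
P² = 12/5
sum k=0..0:
  [0] +1/2 = 1/2
S = 1/2
C² = P²·S² = 3/5 ; C = +0.774597

Clebsch–Gordan coefficient, +√(3/5) ≈ +0.774597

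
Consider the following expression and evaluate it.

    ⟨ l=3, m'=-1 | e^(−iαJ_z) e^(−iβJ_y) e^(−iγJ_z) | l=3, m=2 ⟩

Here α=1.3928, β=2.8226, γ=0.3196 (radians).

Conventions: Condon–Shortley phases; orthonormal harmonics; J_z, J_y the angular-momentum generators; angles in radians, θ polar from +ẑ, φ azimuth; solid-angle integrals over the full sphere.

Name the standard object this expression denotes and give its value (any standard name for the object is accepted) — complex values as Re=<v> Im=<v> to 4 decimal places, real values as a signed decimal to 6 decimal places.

This is a Wigner D-matrix element — the rotation-matrix element ⟨l m'| R(α,β,γ) |l m⟩ in the angular-momentum basis.
D^3_{-1,2}(1.3928,2.8226,0.3196) = e^{-i·-1·1.3928}·d^3_{-1,2}(2.8226)·e^{-i·2·0.3196}. Compute d first:
With c≡cos(β/2)=0.158821 and s≡sin(β/2)=0.987307, N=[2·24·120·1]^{1/2}=75.894664
The bounds max(0,m−m')=3 and min(l+m,l−m')=4 give 2 terms
  k=3: (−1)^0·75.8947/(12)·0.1588^3·0.9873^3 = +0.024384
  k=4: (−1)^1·75.8947/(24)·0.1588^1·0.9873^5 = -0.471161
d^3_{-1,2}(2.8226) = +0.024384 -0.471161 = -0.446777
Phases: e^{-i·(-1)·1.3928}=+0.177058+0.984200i, e^{-i·(2)·0.3196}=+0.802573-0.596554i ⇒ D=-0.325803-0.305715i

Wigner D-matrix element, Re=-0.3258 Im=-0.3057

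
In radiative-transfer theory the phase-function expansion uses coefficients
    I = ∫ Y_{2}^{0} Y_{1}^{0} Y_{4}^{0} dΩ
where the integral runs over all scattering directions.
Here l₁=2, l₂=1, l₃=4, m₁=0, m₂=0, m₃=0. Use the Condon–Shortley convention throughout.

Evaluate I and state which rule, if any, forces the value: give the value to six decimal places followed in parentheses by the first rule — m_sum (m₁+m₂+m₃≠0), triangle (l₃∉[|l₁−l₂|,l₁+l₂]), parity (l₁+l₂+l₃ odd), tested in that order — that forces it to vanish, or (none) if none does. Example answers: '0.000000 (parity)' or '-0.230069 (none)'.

triangle: need 1≤l₃≤3, have 4; I=0

0.000000 (triangle)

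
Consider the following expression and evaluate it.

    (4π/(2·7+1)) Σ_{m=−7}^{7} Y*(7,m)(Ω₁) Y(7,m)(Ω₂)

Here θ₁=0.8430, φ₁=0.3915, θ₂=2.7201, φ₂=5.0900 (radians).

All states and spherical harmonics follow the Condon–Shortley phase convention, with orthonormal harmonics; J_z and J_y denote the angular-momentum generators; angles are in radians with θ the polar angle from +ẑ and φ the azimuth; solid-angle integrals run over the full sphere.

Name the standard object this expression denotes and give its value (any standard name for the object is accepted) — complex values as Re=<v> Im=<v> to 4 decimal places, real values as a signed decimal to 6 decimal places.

Legendre polynomial (addition theorem), -0.318125

This sum is the spherical-harmonic addition theorem: it equals the Legendre polynomial P_l(cos γ) of the angle γ between the two directions.
Summing Y*_{l m}(θ₁,φ₁)·Y_{l m}(θ₂,φ₂) over m ∈ [−7, 7]; prefactor 4π/(2·7+1) = 0.837758:
  m=-7: (-0.059550, 0.025254) × (-0.000459, 0.000843) = (0.000006, -0.000062)  (running Σ = (0.000006, -0.000062))
  m=-6: (-0.151374, 0.153568) × (-0.005126, -0.006150) = (0.001720, 0.000144)  (running Σ = (0.001726, 0.000082))
  m=-5: (-0.152615, 0.374784) × (0.039256, -0.012890) = (-0.001160, 0.016680)  (running Σ = (0.000566, 0.016762))
  m=-4: (0.002003, 0.417643) × (-0.008853, 0.146518) = (-0.061210, -0.003404)  (running Σ = (-0.060644, 0.013358))
  m=-3: (0.031939, 0.076330) × (-0.323722, -0.151597) = (0.001232, -0.029552)  (running Σ = (-0.059412, -0.016194))
  m=-2: (-0.233362, -0.232245) × (0.392307, -0.369318) = (-0.177322, -0.004927)  (running Σ = (-0.236733, -0.021121))
  m=-1: (-0.221185, -0.091307) × (0.114353, 0.288302) = (0.001031, -0.074209)  (running Σ = (-0.235703, -0.095330))
  m=0: (0.266323, -0.000000) × (0.344211, 0.000000) = (0.091671, 0.000000)  (running Σ = (-0.144031, -0.095330))
  m=1: (0.221185, -0.091307) × (-0.114353, 0.288302) = (0.001031, 0.074209)  (running Σ = (-0.143001, -0.021121))
  m=2: (-0.233362, 0.232245) × (0.392307, 0.369318) = (-0.177322, 0.004927)  (running Σ = (-0.320322, -0.016194))
  m=3: (-0.031939, 0.076330) × (0.323722, -0.151597) = (0.001232, 0.029552)  (running Σ = (-0.319090, 0.013358))
  m=4: (0.002003, -0.417643) × (-0.008853, -0.146518) = (-0.061210, 0.003404)  (running Σ = (-0.380300, 0.016762))
  m=5: (0.152615, 0.374784) × (-0.039256, -0.012890) = (-0.001160, -0.016680)  (running Σ = (-0.381460, 0.000082))
  m=6: (-0.151374, -0.153568) × (-0.005126, 0.006150) = (0.001720, -0.000144)  (running Σ = (-0.379740, -0.000062))
  m=7: (0.059550, 0.025254) × (0.000459, 0.000843) = (0.000006, 0.000062)  (running Σ = (-0.379734, -0.000000))
Total Σ_m = (-0.379734, -0.000000). Multiply by 0.837758: (-0.318125, -0.000000). P_7(cos γ) = -0.318125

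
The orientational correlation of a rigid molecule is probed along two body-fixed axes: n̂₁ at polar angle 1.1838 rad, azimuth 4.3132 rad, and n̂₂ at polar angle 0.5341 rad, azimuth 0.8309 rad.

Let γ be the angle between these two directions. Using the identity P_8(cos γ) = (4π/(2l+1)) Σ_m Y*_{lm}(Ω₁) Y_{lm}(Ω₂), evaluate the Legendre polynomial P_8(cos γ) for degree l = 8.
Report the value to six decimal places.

Summing Y*_{l m}(θ₁,φ₁)·Y_{l m}(θ₂,φ₂) over m ∈ [−8, 8]; prefactor 4π/(2·8+1) = 0.739198:
  term(m=-8) = (-0.000593, 0.000262)   from Y*(Ω₁)=(-0.278386, 0.014467), Y(Ω₂)=(0.002172, -0.000828)
  term(m=-7) = (0.005195, -0.004905)   from Y*(Ω₁)=(0.154659, -0.427307), Y(Ω₂)=(0.014040, 0.007077)
  term(m=-6) = (-0.008150, 0.015909)   from Y*(Ω₁)=(0.198067, 0.183213), Y(Ω₂)=(0.017863, 0.063796)
  term(m=-5) = (-0.004636, 0.034723)   from Y*(Ω₁)=(0.164395, -0.074432), Y(Ω₂)=(-0.102769, 0.164690)
  term(m=-4) = (-0.028138, -0.133345)   from Y*(Ω₁)=(0.008941, 0.344357), Y(Ω₂)=(-0.389090, 0.071610)
  term(m=-3) = (-0.006121, -0.010013)   from Y*(Ω₁)=(0.021422, 0.008388), Y(Ω₂)=(-0.406454, -0.308279)
  term(m=-2) = (0.067675, 0.054884)   from Y*(Ω₁)=(-0.234042, 0.240198), Y(Ω₂)=(-0.023611, -0.258739)
  term(m=-1) = (0.011565, 0.004100)   from Y*(Ω₁)=(-0.016715, -0.039625), Y(Ω₂)=(-0.192370, 0.210725)
  term(m=+0) = (0.120785, 0.000000)   from Y*(Ω₁)=(-0.326545, -0.000000), Y(Ω₂)=(-0.369889, 0.000000)
  term(m=+1) = (0.011565, -0.004100)   from Y*(Ω₁)=(0.016715, -0.039625), Y(Ω₂)=(0.192370, 0.210725)
  term(m=+2) = (0.067675, -0.054884)   from Y*(Ω₁)=(-0.234042, -0.240198), Y(Ω₂)=(-0.023611, 0.258739)
  term(m=+3) = (-0.006121, 0.010013)   from Y*(Ω₁)=(-0.021422, 0.008388), Y(Ω₂)=(0.406454, -0.308279)
  term(m=+4) = (-0.028138, 0.133345)   from Y*(Ω₁)=(0.008941, -0.344357), Y(Ω₂)=(-0.389090, -0.071610)
  term(m=+5) = (-0.004636, -0.034723)   from Y*(Ω₁)=(-0.164395, -0.074432), Y(Ω₂)=(0.102769, 0.164690)
  term(m=+6) = (-0.008150, -0.015909)   from Y*(Ω₁)=(0.198067, -0.183213), Y(Ω₂)=(0.017863, -0.063796)
  term(m=+7) = (0.005195, 0.004905)   from Y*(Ω₁)=(-0.154659, -0.427307), Y(Ω₂)=(-0.014040, 0.007077)
  term(m=+8) = (-0.000593, -0.000262)   from Y*(Ω₁)=(-0.278386, -0.014467), Y(Ω₂)=(0.002172, 0.000828)
Σ over m = (0.194378, -0.000000); ×(4π/17) → (0.143684, -0.000000). Real part: 0.143684

0.143684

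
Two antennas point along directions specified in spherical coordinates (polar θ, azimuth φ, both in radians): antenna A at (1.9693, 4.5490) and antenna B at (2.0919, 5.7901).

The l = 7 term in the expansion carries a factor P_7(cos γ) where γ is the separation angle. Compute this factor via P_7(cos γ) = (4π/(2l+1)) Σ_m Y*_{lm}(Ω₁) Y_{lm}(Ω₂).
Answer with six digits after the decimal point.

0.115402

Term-by-term m-sum for l=7 (normalisation 4π/15 = 0.837758):
  m=-7: (0.257081, 0.116994) × (-0.175741, -0.056296) = (-0.038594, -0.035033)  (running Σ = (-0.038594, -0.035033))
  m=-6: (0.247729, -0.369620) × (0.389730, -0.072160) = (0.069875, -0.161928)  (running Σ = (0.031282, -0.196961))
  m=-5: (-0.170327, -0.159906) × (-0.312011, 0.250339) = (0.093175, 0.007253)  (running Σ = (0.124456, -0.189708))
  m=-4: (0.170062, -0.130238) × (0.017930, -0.042226) = (-0.002450, -0.009516)  (running Σ = (0.122006, -0.199224))
  m=-3: (-0.150690, -0.282402) × (-0.030173, -0.328696) = (-0.088277, 0.058052)  (running Σ = (0.033729, -0.141172))
  m=-2: (0.082004, -0.027793) × (0.112479, 0.169960) = (0.013947, 0.010811)  (running Σ = (0.047676, -0.130361))
  m=-1: (-0.053329, -0.323485) × (0.223686, 0.120199) = (0.026954, -0.078769)  (running Σ = (0.074630, -0.209130))
  m=0: (0.048134, -0.000000) × (-0.239093, 0.000000) = (-0.011509, 0.000000)  (running Σ = (0.063121, -0.209130))
  m=1: (0.053329, -0.323485) × (-0.223686, 0.120199) = (0.026954, 0.078769)  (running Σ = (0.090075, -0.130361))
  m=2: (0.082004, 0.027793) × (0.112479, -0.169960) = (0.013947, -0.010811)  (running Σ = (0.104022, -0.141172))
  m=3: (0.150690, -0.282402) × (0.030173, -0.328696) = (-0.088277, -0.058052)  (running Σ = (0.015745, -0.199224))
  m=4: (0.170062, 0.130238) × (0.017930, 0.042226) = (-0.002450, 0.009516)  (running Σ = (0.013295, -0.189708))
  m=5: (0.170327, -0.159906) × (0.312011, 0.250339) = (0.093175, -0.007253)  (running Σ = (0.106469, -0.196961))
  m=6: (0.247729, 0.369620) × (0.389730, 0.072160) = (0.069875, 0.161928)  (running Σ = (0.176345, -0.035033))
  m=7: (-0.257081, 0.116994) × (0.175741, -0.056296) = (-0.038594, 0.035033)  (running Σ = (0.137751, -0.000000))
Total Σ_m = (0.137751, -0.000000). Multiply by 0.837758: (0.115402, -0.000000). P_7(cos γ) = 0.115402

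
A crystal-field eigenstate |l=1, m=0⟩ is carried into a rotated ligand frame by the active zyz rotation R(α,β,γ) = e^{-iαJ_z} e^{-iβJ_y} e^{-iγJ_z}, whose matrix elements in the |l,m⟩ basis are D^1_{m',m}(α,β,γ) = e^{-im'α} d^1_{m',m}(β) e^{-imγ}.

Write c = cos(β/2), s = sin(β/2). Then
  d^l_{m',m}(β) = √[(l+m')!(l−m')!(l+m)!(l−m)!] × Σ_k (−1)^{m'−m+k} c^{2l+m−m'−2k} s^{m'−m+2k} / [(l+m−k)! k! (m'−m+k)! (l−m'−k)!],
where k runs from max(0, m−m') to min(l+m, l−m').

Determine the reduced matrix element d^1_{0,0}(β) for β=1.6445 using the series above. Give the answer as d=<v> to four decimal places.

d^1_{0,0}(β=1.6445) via the finite sum:
Half-angle: c=0.680574, s=0.732679. N=√(1·1·1·1)=1.000000
The bounds max(0,m−m')=0 and min(l+m,l−m')=1 give 2 terms
  k=0: (−1)^0·1.0000/(1)·0.6806^2·0.7327^0 = +0.463182
  k=1: (−1)^1·1.0000/(1)·0.6806^0·0.7327^2 = -0.536818
d^1_{0,0}(1.6445) = +0.463182 -0.536818 = -0.073637

d=-0.0736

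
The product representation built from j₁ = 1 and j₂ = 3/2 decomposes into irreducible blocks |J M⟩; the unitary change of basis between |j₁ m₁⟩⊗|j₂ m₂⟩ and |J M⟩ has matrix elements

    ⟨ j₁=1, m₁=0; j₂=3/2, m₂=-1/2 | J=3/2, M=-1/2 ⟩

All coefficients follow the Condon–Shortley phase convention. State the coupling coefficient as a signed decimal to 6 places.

+√(1/15) = +0.258199

triangle: 1!*1!*2!/5! = 2/120
(j±m)!: 1!*1!*1!*2!*1!*2! = 4
prefactor² = (2J+1)*Δ*N² = 4/15
  k=0: +1/(0!*1!*1!*1!*0!*1!) = 1
  k=1: −1/(1!*0!*0!*0!*1!*2!) = -1/2
Σ = 1/2  ⇒  CG² = 4/15*(1/2)² = 1/15
CG = +√(1/15) = +0.258199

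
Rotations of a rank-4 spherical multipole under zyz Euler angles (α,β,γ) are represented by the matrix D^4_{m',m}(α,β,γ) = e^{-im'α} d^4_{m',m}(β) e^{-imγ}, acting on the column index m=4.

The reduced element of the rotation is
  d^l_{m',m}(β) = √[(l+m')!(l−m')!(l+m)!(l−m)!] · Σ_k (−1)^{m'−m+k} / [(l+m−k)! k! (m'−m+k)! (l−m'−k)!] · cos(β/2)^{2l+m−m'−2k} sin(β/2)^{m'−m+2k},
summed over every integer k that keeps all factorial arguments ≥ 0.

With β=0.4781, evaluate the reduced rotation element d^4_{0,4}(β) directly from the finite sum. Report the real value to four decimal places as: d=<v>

d^4_{0,4}(β=0.4781) via the finite sum:
c=cos(0.478100/2)=0.971563, s=sin(0.478100/2)=0.236780; N=√[24·24·40320·1]=4819.161753
k: max(0,(4)−(0))=4 … min(4+(4),4−(0))=4
  k=4: (−1)^0·4819.1618/(576)·0.9716^4·0.2368^4 = +0.023432
d^4_{0,4}(0.4781) = +0.023432

d=0.0234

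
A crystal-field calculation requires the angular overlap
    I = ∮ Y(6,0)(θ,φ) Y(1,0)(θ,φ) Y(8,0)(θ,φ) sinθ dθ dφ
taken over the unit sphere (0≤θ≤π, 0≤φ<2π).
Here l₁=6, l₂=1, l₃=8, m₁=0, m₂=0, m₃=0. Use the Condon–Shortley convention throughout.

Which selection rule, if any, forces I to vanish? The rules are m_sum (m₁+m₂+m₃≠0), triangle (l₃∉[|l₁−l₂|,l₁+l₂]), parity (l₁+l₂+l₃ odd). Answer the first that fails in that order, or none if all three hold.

Σmᵢ = 0  ✓
l₃∈[|l₁−l₂|,l₁+l₂]=[5,7] required, l₃=8 fails  ✗
Σlᵢ = 15 ⇒ odd

triangle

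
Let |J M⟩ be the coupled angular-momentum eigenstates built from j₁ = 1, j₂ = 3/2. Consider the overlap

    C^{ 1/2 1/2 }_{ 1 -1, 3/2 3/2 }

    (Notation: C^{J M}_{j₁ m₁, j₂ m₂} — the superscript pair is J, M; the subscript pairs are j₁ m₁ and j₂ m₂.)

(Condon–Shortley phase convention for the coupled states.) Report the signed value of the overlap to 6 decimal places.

+√(1/2) ≈ +0.707107

triangle: 2!·0!·1!/4! = 2/24
(j±m)!: 0!·2!·3!·0!·1!·0! = 12
prefactor² = (2J+1)·Δ·N² = 2
  k=2: +1/(2!·0!·0!·1!·0!·0!) = 1/2
Σ = 1/2  ⇒  CG² = 2·(1/2)² = 1/2
CG = +√(1/2) = +0.707107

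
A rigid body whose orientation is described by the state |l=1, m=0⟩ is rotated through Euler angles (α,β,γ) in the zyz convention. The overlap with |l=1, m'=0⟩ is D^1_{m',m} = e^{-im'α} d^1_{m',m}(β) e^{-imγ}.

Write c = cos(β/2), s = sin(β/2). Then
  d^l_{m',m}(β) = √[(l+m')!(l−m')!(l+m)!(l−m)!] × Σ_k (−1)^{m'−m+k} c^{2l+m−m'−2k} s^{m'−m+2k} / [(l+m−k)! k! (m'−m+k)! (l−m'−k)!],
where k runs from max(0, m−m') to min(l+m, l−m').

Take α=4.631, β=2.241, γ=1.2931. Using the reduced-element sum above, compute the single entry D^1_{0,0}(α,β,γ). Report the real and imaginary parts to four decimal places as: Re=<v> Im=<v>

Re=-0.6211 Im=0.0000

First d^1_{0,0}(β=2.2410), then the phase factors e^{-i(0)α} and e^{-i(0)γ}:
With c≡cos(β/2)=0.435232 and s≡sin(β/2)=0.900318, N=[1·1·1·1]^{1/2}=1.000000
The bounds max(0,m−m')=0 and min(l+m,l−m')=1 give 2 terms
  k=0: (−1)^0·1.0000/(1)·0.4352^2·0.9003^0 = +0.189427
  k=1: (−1)^1·1.0000/(1)·0.4352^0·0.9003^2 = -0.810573
d^1_{0,0}(2.2410) = +0.189427 -0.810573 = -0.621146
Attach z-rotation phases: D = e^{-i(0)(4.6310)}·(-0.621146)·e^{-i(0)(1.2931)} = -0.621146+0.000000i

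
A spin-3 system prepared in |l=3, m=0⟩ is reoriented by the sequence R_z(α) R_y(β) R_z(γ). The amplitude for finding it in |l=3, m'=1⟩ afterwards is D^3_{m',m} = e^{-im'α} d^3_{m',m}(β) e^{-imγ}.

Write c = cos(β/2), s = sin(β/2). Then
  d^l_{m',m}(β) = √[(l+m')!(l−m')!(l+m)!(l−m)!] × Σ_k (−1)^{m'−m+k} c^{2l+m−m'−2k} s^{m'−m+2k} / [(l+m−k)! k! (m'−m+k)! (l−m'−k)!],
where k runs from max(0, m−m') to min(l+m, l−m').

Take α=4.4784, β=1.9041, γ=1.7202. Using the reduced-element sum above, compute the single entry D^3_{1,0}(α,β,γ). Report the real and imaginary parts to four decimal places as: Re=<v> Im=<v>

Re=-0.0441 Im=0.1850

D^3_{1,0}(4.4784,1.9041,1.7202) = e^{-i·1·4.4784}·d^3_{1,0}(1.9041)·e^{-i·0·1.7202}. Compute d first:
c=cos(1.904100/2)=0.580014, s=sin(1.904100/2)=0.814606; N=√[24·2·6·6]=41.569219
k: max(0,(0)−(1))=0 … min(3+(0),3−(1))=2
  k=0: (−1)^1·41.5692/(12)·0.5800^5·0.8146^1 = -0.185239
  k=1: (−1)^2·41.5692/(4)·0.5800^3·0.8146^3 = +1.096153
  k=2: (−1)^3·41.5692/(12)·0.5800^1·0.8146^5 = -0.720722
d^3_{1,0}(1.9041) = -0.185239 +1.096153 -0.720722 = +0.190192
Attach z-rotation phases: D = e^{-i(1)(4.4784)}·(+0.190192)·e^{-i(0)(1.7202)} = -0.044098+0.185009i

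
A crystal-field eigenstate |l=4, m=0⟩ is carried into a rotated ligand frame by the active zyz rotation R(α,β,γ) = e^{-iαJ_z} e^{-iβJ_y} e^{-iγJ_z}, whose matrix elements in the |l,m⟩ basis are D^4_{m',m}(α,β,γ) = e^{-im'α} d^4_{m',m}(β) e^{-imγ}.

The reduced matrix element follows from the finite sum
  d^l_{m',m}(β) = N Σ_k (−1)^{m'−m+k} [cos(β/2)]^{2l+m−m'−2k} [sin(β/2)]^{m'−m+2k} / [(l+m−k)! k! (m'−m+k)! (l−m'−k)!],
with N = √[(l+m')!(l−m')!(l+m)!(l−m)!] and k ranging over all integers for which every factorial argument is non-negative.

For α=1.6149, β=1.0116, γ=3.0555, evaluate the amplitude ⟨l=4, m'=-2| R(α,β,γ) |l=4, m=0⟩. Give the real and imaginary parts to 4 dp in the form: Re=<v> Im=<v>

Re=-0.2745 Im=-0.0243

First d^4_{-2,0}(β=1.0116), then the phase factors e^{-i(-2)α} and e^{-i(0)γ}:
c=cos(1.011600/2)=0.874787, s=sin(1.011600/2)=0.484507; N=√[2·720·24·24]=910.735966
The bounds max(0,m−m')=2 and min(l+m,l−m')=4 give 3 terms
  k=2: (−1)^0·910.7360/(96)·0.8748^6·0.4845^2 = +0.998014
  k=3: (−1)^1·910.7360/(36)·0.8748^4·0.4845^4 = -0.816397
  k=4: (−1)^2·910.7360/(96)·0.8748^2·0.4845^6 = +0.093914
d^4_{-2,0}(1.0116) = +0.998014 -0.816397 +0.093914 = +0.275530
Phases: e^{-i·(-2)·1.6149}=-0.996112-0.088093i, e^{-i·(0)·3.0555}=+1.000000+0.000000i ⇒ D=-0.274459-0.024272i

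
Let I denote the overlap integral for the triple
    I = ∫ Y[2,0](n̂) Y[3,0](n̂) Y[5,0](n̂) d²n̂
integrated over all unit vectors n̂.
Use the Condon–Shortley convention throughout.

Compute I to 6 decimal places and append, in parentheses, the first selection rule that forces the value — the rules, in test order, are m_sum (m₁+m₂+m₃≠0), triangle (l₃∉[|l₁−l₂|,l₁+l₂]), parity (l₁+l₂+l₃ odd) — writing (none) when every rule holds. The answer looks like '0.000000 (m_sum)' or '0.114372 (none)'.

0.239615 (none)

Checks pass: Σm=0; 10 even; l₃=5∈[1,5].
(2·2+1)(2·3+1)(2·5+1) = 385
Δ: 0! 4! 6! / 11! → 1/2310
sum: t=0:+1/144 = 1/144
3j²(2 3 5; 0 0 0) = Δ·Π!·Σ² = 10/231  (sign -1)
(m-triple is (0,0,0) — same symbol as above.)
combine: 4πI² = 385·10/231·10/231 = 500/693
take √, sign +1: I = 0.23961470
No selection rule forces the value: the integral is nonzero (none).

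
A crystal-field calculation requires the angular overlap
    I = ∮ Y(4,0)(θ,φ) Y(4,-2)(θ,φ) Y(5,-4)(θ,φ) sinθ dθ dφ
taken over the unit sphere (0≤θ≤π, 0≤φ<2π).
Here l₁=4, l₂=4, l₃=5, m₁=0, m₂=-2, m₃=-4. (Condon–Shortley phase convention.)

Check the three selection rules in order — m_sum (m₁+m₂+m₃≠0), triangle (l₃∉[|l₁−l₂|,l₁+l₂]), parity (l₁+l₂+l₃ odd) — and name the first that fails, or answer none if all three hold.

m_sum

m₁+m₂+m₃ = 0 − 2 − 4 = -6  ✗
triangle: |4−4|=0 ≤ l₃=5 ≤ 4+4=8
parity: l₁+l₂+l₃ = 13 is odd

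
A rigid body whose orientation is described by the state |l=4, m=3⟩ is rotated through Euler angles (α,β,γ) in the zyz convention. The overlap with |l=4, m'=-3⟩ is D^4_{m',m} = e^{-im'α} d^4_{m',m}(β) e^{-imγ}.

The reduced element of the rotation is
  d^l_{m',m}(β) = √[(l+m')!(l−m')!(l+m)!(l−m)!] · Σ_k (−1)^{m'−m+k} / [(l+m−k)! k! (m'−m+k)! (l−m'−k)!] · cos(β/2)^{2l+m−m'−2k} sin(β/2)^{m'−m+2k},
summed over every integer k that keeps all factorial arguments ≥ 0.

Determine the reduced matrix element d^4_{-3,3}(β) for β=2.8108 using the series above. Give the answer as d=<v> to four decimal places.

d=-0.7212

d^4_{-3,3}(β=2.8108) via the finite sum:
Half-angle: c=0.164643, s=0.986353. N=√(1·5040·5040·1)=5040.000000
Admissible k: 6..7 (factorial args all ≥0)
  k=6: (−1)^0·5040.0000/(720)·0.1646^2·0.9864^6 = +0.174735
  k=7: (−1)^1·5040.0000/(5040)·0.1646^0·0.9864^8 = -0.895900
d^4_{-3,3}(2.8108) = +0.174735 -0.895900 = -0.721165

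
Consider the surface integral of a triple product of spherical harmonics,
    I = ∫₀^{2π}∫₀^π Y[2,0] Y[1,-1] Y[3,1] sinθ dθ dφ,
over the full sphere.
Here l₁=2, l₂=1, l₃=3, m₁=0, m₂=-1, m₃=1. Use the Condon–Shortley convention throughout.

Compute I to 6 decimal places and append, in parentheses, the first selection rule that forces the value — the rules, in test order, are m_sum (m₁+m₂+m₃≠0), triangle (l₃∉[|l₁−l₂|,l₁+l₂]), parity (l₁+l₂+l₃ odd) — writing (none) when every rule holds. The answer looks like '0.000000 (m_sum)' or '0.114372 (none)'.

-0.202301 (none)

m-sum 0 ✓  L=6 even ✓  1≤3≤3 ✓
Π(2lᵢ+1) = 5×3×7 = 105
triangle coeff Δ(2,1,3) = 1/105
Σ_t [0,0]: t=0:+1/4 = 1/4
(3j)²=3/35 [(2 1 3; 0 0 0)], sign=-1
Σ_t [0,0]: t=0:+1/8 = 1/8
(3j)²=2/35 [(2 1 3; 0 -1 1)], sign=+1
⇒ 4πI² = 18/35
I = (-1)√(18/35/(4π)) = -0.20230066
No selection rule forces the value: the integral is nonzero (none).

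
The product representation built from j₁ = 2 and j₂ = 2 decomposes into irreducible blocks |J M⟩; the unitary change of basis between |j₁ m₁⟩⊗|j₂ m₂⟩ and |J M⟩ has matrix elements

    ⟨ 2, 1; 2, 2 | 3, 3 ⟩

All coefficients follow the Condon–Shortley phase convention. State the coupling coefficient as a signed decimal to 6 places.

triangle: 1!*3!*3!/8! = 36/40320
(j±m)!: 3!*1!*4!*0!*6!*0! = 103680
prefactor² = (2J+1)*Δ*N² = 648
  k=1: −1/(1!*0!*0!*3!*3!*0!) = -1/36
Σ = -1/36  ⇒  CG² = 648*(-1/36)² = 1/2
CG = −√(1/2) = -0.707107

-0.707107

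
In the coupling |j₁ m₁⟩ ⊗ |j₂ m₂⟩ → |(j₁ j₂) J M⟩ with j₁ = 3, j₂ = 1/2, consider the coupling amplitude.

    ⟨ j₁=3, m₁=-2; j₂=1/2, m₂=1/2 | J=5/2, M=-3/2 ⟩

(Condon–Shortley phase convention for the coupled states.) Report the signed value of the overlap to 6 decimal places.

-0.845154

triangle: 1!×5!×0!/7! = 120/5040
(j±m)!: 1!×5!×1!×0!×1!×4! = 2880
prefactor² = (2J+1)×Δ×N² = 2880/7
  k=1: −1/(1!×0!×4!×0!×1!×0!) = -1/24
Σ = -1/24  ⇒  CG² = 2880/7×(-1/24)² = 5/7
CG = −√(5/7) = -0.845154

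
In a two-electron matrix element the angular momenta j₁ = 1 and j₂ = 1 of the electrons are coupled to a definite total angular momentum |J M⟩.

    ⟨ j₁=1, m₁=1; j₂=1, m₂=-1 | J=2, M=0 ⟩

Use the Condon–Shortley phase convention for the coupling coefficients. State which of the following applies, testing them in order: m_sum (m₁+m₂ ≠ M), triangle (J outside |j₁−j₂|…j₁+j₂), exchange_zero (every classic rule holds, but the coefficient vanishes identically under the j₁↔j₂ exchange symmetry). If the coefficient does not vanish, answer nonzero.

m-sum: m₁+m₂ = 1+(-1) = 0, M = 0  ✓
triangle: |j₁−j₂| = 0 ≤ J = 2 ≤ j₁+j₂ = 2  ✓
exchange: j₁≠j₂ or m₁≠m₂ — the exchange symmetry imposes no constraint here
value check: CG = +√(1/6) = +0.408248 ≠ 0

nonzero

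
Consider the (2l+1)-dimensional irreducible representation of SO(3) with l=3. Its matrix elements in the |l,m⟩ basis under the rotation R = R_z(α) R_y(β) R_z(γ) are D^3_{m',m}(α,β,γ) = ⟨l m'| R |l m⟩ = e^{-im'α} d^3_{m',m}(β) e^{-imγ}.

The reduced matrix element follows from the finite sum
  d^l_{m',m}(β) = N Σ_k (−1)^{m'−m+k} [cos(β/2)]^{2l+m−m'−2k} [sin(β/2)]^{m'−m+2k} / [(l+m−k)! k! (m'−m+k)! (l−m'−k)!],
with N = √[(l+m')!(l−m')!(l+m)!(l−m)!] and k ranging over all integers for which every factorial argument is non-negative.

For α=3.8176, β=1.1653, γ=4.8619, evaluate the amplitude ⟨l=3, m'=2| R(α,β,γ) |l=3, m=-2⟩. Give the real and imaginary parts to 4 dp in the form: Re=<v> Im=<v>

D^3_{2,-2}(3.8176,1.1653,4.8619) = e^{-i·2·3.8176}·d^3_{2,-2}(1.1653)·e^{-i·-2·4.8619}. Compute d first:
c=cos(1.165300/2)=0.835007, s=sin(1.165300/2)=0.550239; N=√[120·1·1·120]=120.000000
The bounds max(0,m−m')=0 and min(l+m,l−m')=1 give 2 terms
  k=0: (−1)^4·120.0000/(24)·0.8350^2·0.5502^4 = +0.319562
  k=1: (−1)^5·120.0000/(120)·0.8350^0·0.5502^6 = -0.027753
d^3_{2,-2}(1.1653) = +0.319562 -0.027753 = +0.291809
Phases: e^{-i·(2)·3.8176}=+0.217040-0.976163i, e^{-i·(-2)·4.8619}=-0.955625-0.294586i ⇒ D=-0.144438+0.253555i

Re=-0.1444 Im=0.2536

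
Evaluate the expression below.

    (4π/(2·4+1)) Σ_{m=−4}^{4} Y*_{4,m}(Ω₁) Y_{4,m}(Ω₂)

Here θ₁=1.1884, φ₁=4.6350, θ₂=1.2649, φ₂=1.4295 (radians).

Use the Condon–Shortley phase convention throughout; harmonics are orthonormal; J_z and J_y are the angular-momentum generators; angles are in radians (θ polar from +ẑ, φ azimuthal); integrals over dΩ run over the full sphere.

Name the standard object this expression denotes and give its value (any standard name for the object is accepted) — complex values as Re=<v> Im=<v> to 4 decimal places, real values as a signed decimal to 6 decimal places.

This sum is the spherical-harmonic addition theorem: it equals the Legendre polynomial P_l(cos γ) of the angle γ between the two directions.
Term-by-term m-sum for l=4 (normalisation 4π/9 = 1.396263):
  term(m=-4) = 0.11607 + 0.03034j   from Y*(Ω₁)=0.31229 - 0.09988j, Y(Ω₂)=0.30900 + 0.19597j
  term(m=-3) = -0.11967 - 0.02323j   from Y*(Ω₁)=0.08582 + 0.36298j, Y(Ω₂)=-0.13443 + 0.29792j
  term(m=-2) = 0.00080 + 0.00010j   from Y*(Ω₁)=0.00721 - 0.00112j, Y(Ω₂)=0.10667 + 0.03097j
  term(m=-1) = -0.10637 - 0.00681j   from Y*(Ω₁)=0.02565 + 0.33072j, Y(Ω₂)=-0.04525 + 0.31812j
  term(m=+0) = -0.00316 + 0.00000j   from Y*(Ω₁)=-0.05274 + 0.00000j, Y(Ω₂)=0.06000 + 0.00000j
  term(m=+1) = -0.10637 + 0.00681j   from Y*(Ω₁)=-0.02565 + 0.33072j, Y(Ω₂)=0.04525 + 0.31812j
  term(m=+2) = 0.00080 - 0.00010j   from Y*(Ω₁)=0.00721 + 0.00112j, Y(Ω₂)=0.10667 - 0.03097j
  term(m=+3) = -0.11967 + 0.02323j   from Y*(Ω₁)=-0.08582 + 0.36298j, Y(Ω₂)=0.13443 + 0.29792j
  term(m=+4) = 0.11607 - 0.03034j   from Y*(Ω₁)=0.31229 + 0.09988j, Y(Ω₂)=0.30900 - 0.19597j
Accumulated sum -0.22149 + 0.00000j; after 4π/(2l+1) scaling, -0.30926 + 0.00000j ⇒ P_4 = -0.309262

Legendre polynomial (addition theorem), -0.309262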